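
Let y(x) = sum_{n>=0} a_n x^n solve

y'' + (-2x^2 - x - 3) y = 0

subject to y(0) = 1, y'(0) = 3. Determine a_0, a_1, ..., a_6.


Ansatz: y(x) = sum_{n>=0} a_n x^n, so y'(x) = sum_{n>=1} n a_n x^(n-1) and y''(x) = sum_{n>=2} n(n-1) a_n x^(n-2).
Substitute into P(x) y'' + Q(x) y' + R(x) y = 0 with P(x) = 1, Q(x) = 0, R(x) = -2x^2 - x - 3, and match powers of x.
Initial conditions: a_0 = 1, a_1 = 3.
Setting the coefficient of each power of x to zero and solving order by order (substituting the coefficients already found):
  x^0: 2 a_2 - 3 a_0 = 0  ->  2 a_2 = 3 a_0 = 3  ->  a_2 = 3/2
  x^1: 6 a_3 - 3 a_1 - a_0 = 0  ->  6 a_3 = 3 a_1 + a_0 = 10  ->  a_3 = 5/3
  x^2: 12 a_4 - 3 a_2 - a_1 - 2 a_0 = 0  ->  12 a_4 = 3 a_2 + a_1 + 2 a_0 = 19/2  ->  a_4 = 19/24
  x^3: 20 a_5 - 3 a_3 - a_2 - 2 a_1 = 0  ->  20 a_5 = 3 a_3 + a_2 + 2 a_1 = 25/2  ->  a_5 = 5/8
  x^4: 30 a_6 - 3 a_4 - a_3 - 2 a_2 = 0  ->  30 a_6 = 3 a_4 + a_3 + 2 a_2 = 169/24  ->  a_6 = 169/720
Truncated series: y(x) = 1 + 3 x + (3/2) x^2 + (5/3) x^3 + (19/24) x^4 + (5/8) x^5 + (169/720) x^6 + O(x^7).

a_0 = 1; a_1 = 3; a_2 = 3/2; a_3 = 5/3; a_4 = 19/24; a_5 = 5/8; a_6 = 169/720


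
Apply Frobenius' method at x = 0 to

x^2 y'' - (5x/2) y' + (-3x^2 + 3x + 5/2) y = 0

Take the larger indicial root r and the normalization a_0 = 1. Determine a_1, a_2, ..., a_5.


Write in Frobenius form y'' + (p(x)/x) y' + (q(x)/x^2) y = 0:
  p(x) = -5/2,  q(x) = -3x^2 + 3x + 5/2.
Indicial equation: r(r-1) + (-5/2) r + (5/2) = 0 -> roots r_1 = 5/2, r_2 = 1.
Take r = r_1 = 5/2. Let y(x) = x^r sum_{n>=0} a_n x^n with a_0 = 1.
Substitute y = x^r sum a_n x^n and match x^{r+n}. The recurrence is
  D(n) a_n + 3 a_{n-1} - 3 a_{n-2} = 0,  where D(n) = (r+n)(r+n-1) + (-5/2)(r+n) + (5/2).
  a_n = [-3 a_{n-1} + 3 a_{n-2}] / D(n).
Since the indicial polynomial factors as (r - r_1)(r - r_2), D(n) = (r_1 + n - r_1)(r_1 + n - r_2) = n(n + 3/2).
Evaluating step by step (a_0 = 1):
  n = 1: D(1) = 1(1 + 3/2) = 5/2; numerator = -3(1) = -3; a_1 = (-3)/(5/2) = -6/5
  n = 2: D(2) = 2(2 + 3/2) = 7; numerator = -3(-6/5) + 3(1) = 33/5; a_2 = (33/5)/(7) = 33/35
  n = 3: D(3) = 3(3 + 3/2) = 27/2; numerator = -3(33/35) + 3(-6/5) = -45/7; a_3 = (-45/7)/(27/2) = -10/21
  n = 4: D(4) = 4(4 + 3/2) = 22; numerator = -3(-10/21) + 3(33/35) = 149/35; a_4 = (149/35)/(22) = 149/770
  n = 5: D(5) = 5(5 + 3/2) = 65/2; numerator = -3(149/770) + 3(-10/21) = -221/110; a_5 = (-221/110)/(65/2) = -17/275

r = 5/2; a_0 = 1; a_1 = -6/5; a_2 = 33/35; a_3 = -10/21; a_4 = 149/770; a_5 = -17/275


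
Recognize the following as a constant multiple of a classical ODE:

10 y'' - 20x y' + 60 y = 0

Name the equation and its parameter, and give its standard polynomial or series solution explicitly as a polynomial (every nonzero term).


All three coefficients share the factor 10; dividing through by 10 gives  y'' - 2x y' + 6 y = 0.
This matches the Hermite equation y'' - 2x y' + 2n y = 0 with 2n = 6, so n = 3; the polynomial solution is H_3(x).
With y = sum_k a_k x^k, matching x^k gives (k+2)(k+1) a_{k+2} = 2(k - n) a_k = 2(k - 3) a_k. The right side vanishes at k = 3, so the series with the parity of 3 terminates at degree 3.
Standard normalization: leading coefficient of H_n is 2^n, so a_3 = 2^3 = 8. Work downward with a_k = (k+1)(k+2) a_{k+2} / (2(k - n)):
  a_1 = (2)(3)(8) / (2(1 - 3)) = 48/(-4) = -12
Hence H_3(x) = 8 x^3 - 12 x.

H_3(x); series = 8 x^3 - 12 x


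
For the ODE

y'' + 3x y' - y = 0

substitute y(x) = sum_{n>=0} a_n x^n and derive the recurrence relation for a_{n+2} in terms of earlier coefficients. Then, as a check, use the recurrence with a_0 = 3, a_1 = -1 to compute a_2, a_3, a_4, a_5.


Substitute y = sum_n a_n x^n.
y''(x) has coefficient (n+2)(n+1) a_{n+2} at x^n;
3 x y'(x) has coefficient 3 n a_n at x^n (shift);
-y(x) has coefficient -1 a_n at x^n.
Matching x^n: (n+2)(n+1) a_{n+2} + (3n - 1) a_n = 0.
Thus a_{n+2} = (-3n + 1) / ((n+1)(n+2)) * a_n.

Check with a_0 = 3, a_1 = -1 (apply the recurrence for n = 0, 1, 2, 3): a_0 = 3, a_1 = -1, a_2 = 3/2, a_3 = 1/3, a_4 = -5/8, a_5 = -2/15.

a_(n+2) = (-3n + 1) / ((n+1)(n+2)) * a_n; check: a_0 = 3, a_1 = -1, a_2 = 3/2, a_3 = 1/3, a_4 = -5/8, a_5 = -2/15


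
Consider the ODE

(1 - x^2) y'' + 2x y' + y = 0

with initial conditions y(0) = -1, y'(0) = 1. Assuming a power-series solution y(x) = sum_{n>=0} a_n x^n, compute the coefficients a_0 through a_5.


Ansatz: y(x) = sum_{n>=0} a_n x^n, so y'(x) = sum_{n>=1} n a_n x^(n-1) and y''(x) = sum_{n>=2} n(n-1) a_n x^(n-2).
Substitute into P(x) y'' + Q(x) y' + R(x) y = 0 with P(x) = 1 - x^2, Q(x) = 2x, R(x) = 1, and match powers of x.
Initial conditions: a_0 = -1, a_1 = 1.
Setting the coefficient of each power of x to zero and solving order by order (substituting the coefficients already found):
  x^0: 2 a_2 + a_0 = 0  ->  2 a_2 = -a_0 = 1  ->  a_2 = 1/2
  x^1: 6 a_3 + 3 a_1 = 0  ->  6 a_3 = -3 a_1 = -3  ->  a_3 = -1/2
  x^2: 12 a_4 + 3 a_2 = 0  ->  12 a_4 = -3 a_2 = -3/2  ->  a_4 = -1/8
  x^3: 20 a_5 + a_3 = 0  ->  20 a_5 = -a_3 = 1/2  ->  a_5 = 1/40
Truncated series: y(x) = -1 + x + (1/2) x^2 - (1/2) x^3 - (1/8) x^4 + (1/40) x^5 + O(x^6).

a_0 = -1; a_1 = 1; a_2 = 1/2; a_3 = -1/2; a_4 = -1/8; a_5 = 1/40


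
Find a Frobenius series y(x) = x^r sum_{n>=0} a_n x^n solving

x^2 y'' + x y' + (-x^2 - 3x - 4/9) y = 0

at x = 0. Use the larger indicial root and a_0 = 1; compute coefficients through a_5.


Write in Frobenius form y'' + (p(x)/x) y' + (q(x)/x^2) y = 0:
  p(x) = 1,  q(x) = -x^2 - 3x - 4/9.
Indicial equation: r(r-1) + (1) r + (-4/9) = 0 -> roots r_1 = 2/3, r_2 = -2/3.
Take r = r_1 = 2/3. Let y(x) = x^r sum_{n>=0} a_n x^n with a_0 = 1.
Substitute y = x^r sum a_n x^n and match x^{r+n}. The recurrence is
  D(n) a_n - 3 a_{n-1} - 1 a_{n-2} = 0,  where D(n) = (r+n)(r+n-1) + (1)(r+n) + (-4/9).
  a_n = [3 a_{n-1} + 1 a_{n-2}] / D(n).
Since the indicial polynomial factors as (r - r_1)(r - r_2), D(n) = (r_1 + n - r_1)(r_1 + n - r_2) = n(n + 4/3).
Evaluating step by step (a_0 = 1):
  n = 1: D(1) = 1(1 + 4/3) = 7/3; numerator = 3(1) = 3; a_1 = (3)/(7/3) = 9/7
  n = 2: D(2) = 2(2 + 4/3) = 20/3; numerator = 3(9/7) + 1(1) = 34/7; a_2 = (34/7)/(20/3) = 51/70
  n = 3: D(3) = 3(3 + 4/3) = 13; numerator = 3(51/70) + 1(9/7) = 243/70; a_3 = (243/70)/(13) = 243/910
  n = 4: D(4) = 4(4 + 4/3) = 64/3; numerator = 3(243/910) + 1(51/70) = 696/455; a_4 = (696/455)/(64/3) = 261/3640
  n = 5: D(5) = 5(5 + 4/3) = 95/3; numerator = 3(261/3640) + 1(243/910) = 27/56; a_5 = (27/56)/(95/3) = 81/5320

r = 2/3; a_0 = 1; a_1 = 9/7; a_2 = 51/70; a_3 = 243/910; a_4 = 261/3640; a_5 = 81/5320


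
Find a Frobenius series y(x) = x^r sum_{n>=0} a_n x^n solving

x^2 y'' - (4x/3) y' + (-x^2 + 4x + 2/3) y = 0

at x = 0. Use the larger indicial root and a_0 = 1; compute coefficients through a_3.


Write in Frobenius form y'' + (p(x)/x) y' + (q(x)/x^2) y = 0:
  p(x) = -4/3,  q(x) = -x^2 + 4x + 2/3.
Indicial equation: r(r-1) + (-4/3) r + (2/3) = 0 -> roots r_1 = 2, r_2 = 1/3.
Take r = r_1 = 2. Let y(x) = x^r sum_{n>=0} a_n x^n with a_0 = 1.
Substitute y = x^r sum a_n x^n and match x^{r+n}. The recurrence is
  D(n) a_n + 4 a_{n-1} - 1 a_{n-2} = 0,  where D(n) = (r+n)(r+n-1) + (-4/3)(r+n) + (2/3).
  a_n = [-4 a_{n-1} + 1 a_{n-2}] / D(n).
Since the indicial polynomial factors as (r - r_1)(r - r_2), D(n) = (r_1 + n - r_1)(r_1 + n - r_2) = n(n + 5/3).
Evaluating step by step (a_0 = 1):
  n = 1: D(1) = 1(1 + 5/3) = 8/3; numerator = -4(1) = -4; a_1 = (-4)/(8/3) = -3/2
  n = 2: D(2) = 2(2 + 5/3) = 22/3; numerator = -4(-3/2) + 1(1) = 7; a_2 = (7)/(22/3) = 21/22
  n = 3: D(3) = 3(3 + 5/3) = 14; numerator = -4(21/22) + 1(-3/2) = -117/22; a_3 = (-117/22)/(14) = -117/308

r = 2; a_0 = 1; a_1 = -3/2; a_2 = 21/22; a_3 = -117/308


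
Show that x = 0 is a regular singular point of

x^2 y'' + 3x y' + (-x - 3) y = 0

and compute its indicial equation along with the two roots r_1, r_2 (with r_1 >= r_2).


Divide by x^2 to reach normal form y'' + P_1(x) y' + P_2(x) y = 0 with P_1(x) = 3/x and P_2(x) = -1/x - 3/x^2.
x = 0 is a singular point because the y'-coefficient 3/x has a pole at x = 0 and the y-coefficient -1/x - 3/x^2 has a pole at x = 0.
It is a regular singular point because x P_1(x) = p(x) = 3 and x^2 P_2(x) = q(x) = -x - 3 are polynomials, hence analytic at x = 0.
p(0) = 3,  q(0) = -3.
Indicial equation: r(r-1) + p(0) r + q(0) = 0, i.e. r^2 + (p(0) - 1) r + q(0) = 0, i.e. r^2 + 2 r - 3 = 0.
Discriminant: (2)^2 - 4(-3) = 16, so r = (-2 ± 4)/2.
Solving: r_1 = 1, r_2 = -3.

indicial: r^2 + 2 r - 3 = 0; roots r_1 = 1, r_2 = -3


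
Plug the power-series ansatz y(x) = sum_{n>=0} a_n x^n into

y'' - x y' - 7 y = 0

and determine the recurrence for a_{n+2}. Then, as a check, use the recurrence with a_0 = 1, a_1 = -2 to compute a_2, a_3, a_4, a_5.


Substitute y = sum_n a_n x^n.
y''(x) has coefficient (n+2)(n+1) a_{n+2} at x^n;
-x y'(x) has coefficient -n a_n at x^n (shift);
-7 y(x) has coefficient -7 a_n at x^n.
Matching x^n: (n+2)(n+1) a_{n+2} + (-n - 7) a_n = 0.
Thus a_{n+2} = (n + 7) / ((n+1)(n+2)) * a_n.

Check with a_0 = 1, a_1 = -2 (apply the recurrence for n = 0, 1, 2, 3): a_0 = 1, a_1 = -2, a_2 = 7/2, a_3 = -8/3, a_4 = 21/8, a_5 = -4/3.

a_(n+2) = (n + 7) / ((n+1)(n+2)) * a_n; check: a_0 = 1, a_1 = -2, a_2 = 7/2, a_3 = -8/3, a_4 = 21/8, a_5 = -4/3


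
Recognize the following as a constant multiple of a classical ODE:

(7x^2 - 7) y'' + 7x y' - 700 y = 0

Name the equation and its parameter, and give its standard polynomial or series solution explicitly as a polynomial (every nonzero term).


All three coefficients share the factor -7; dividing through by -7 gives  (1 - x^2) y'' - x y' + 100 y = 0.
This matches the Chebyshev equation (1 - x^2) y'' - x y' + n^2 y = 0 (note the -x y' term, not -2x y') with n^2 = 100, so n = 10; the polynomial solution is T_10(x).
With y = sum_k a_k x^k, matching x^k gives (k+2)(k+1) a_{k+2} = (k^2 - n^2) a_k = (k - 10)(k + 10) a_k. The right side vanishes at k = 10, so the series with the parity of 10 terminates at degree 10.
Standard normalization: leading coefficient of T_n is 2^(n-1), so a_10 = 2^9 = 512. Work downward with a_k = (k+1)(k+2) a_{k+2} / ((k - 10)(k + 10)):
  a_8 = (9)(10)(512) / ((8 - 10)(8 + 10)) = 46080/(-36) = -1280
  a_6 = (7)(8)(-1280) / ((6 - 10)(6 + 10)) = -71680/(-64) = 1120
  a_4 = (5)(6)(1120) / ((4 - 10)(4 + 10)) = 33600/(-84) = -400
  a_2 = (3)(4)(-400) / ((2 - 10)(2 + 10)) = -4800/(-96) = 50
  a_0 = (1)(2)(50) / ((0 - 10)(0 + 10)) = 100/(-100) = -1
Hence T_10(x) = 512 x^10 - 1280 x^8 + 1120 x^6 - 400 x^4 + 50 x^2 - 1.

T_10(x); series = 512 x^10 - 1280 x^8 + 1120 x^6 - 400 x^4 + 50 x^2 - 1


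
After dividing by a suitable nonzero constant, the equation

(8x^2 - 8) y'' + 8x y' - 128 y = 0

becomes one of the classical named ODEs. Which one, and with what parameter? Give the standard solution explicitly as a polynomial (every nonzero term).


All three coefficients share the factor -8; dividing through by -8 gives  (1 - x^2) y'' - x y' + 16 y = 0.
This matches the Chebyshev equation (1 - x^2) y'' - x y' + n^2 y = 0 (note the -x y' term, not -2x y') with n^2 = 16, so n = 4; the polynomial solution is T_4(x).
With y = sum_k a_k x^k, matching x^k gives (k+2)(k+1) a_{k+2} = (k^2 - n^2) a_k = (k - 4)(k + 4) a_k. The right side vanishes at k = 4, so the series with the parity of 4 terminates at degree 4.
Standard normalization: leading coefficient of T_n is 2^(n-1), so a_4 = 2^3 = 8. Work downward with a_k = (k+1)(k+2) a_{k+2} / ((k - 4)(k + 4)):
  a_2 = (3)(4)(8) / ((2 - 4)(2 + 4)) = 96/(-12) = -8
  a_0 = (1)(2)(-8) / ((0 - 4)(0 + 4)) = -16/(-16) = 1
Hence T_4(x) = 8 x^4 - 8 x^2 + 1.

T_4(x); series = 8 x^4 - 8 x^2 + 1


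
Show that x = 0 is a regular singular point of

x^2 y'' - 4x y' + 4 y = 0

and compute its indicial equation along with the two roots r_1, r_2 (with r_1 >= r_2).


Divide by x^2 to reach normal form y'' + P_1(x) y' + P_2(x) y = 0 with P_1(x) = -4/x and P_2(x) = 4/x^2.
x = 0 is a singular point because the y'-coefficient -4/x has a pole at x = 0 and the y-coefficient 4/x^2 has a pole at x = 0.
It is a regular singular point because x P_1(x) = p(x) = -4 and x^2 P_2(x) = q(x) = 4 are polynomials, hence analytic at x = 0.
p(0) = -4,  q(0) = 4.
Indicial equation: r(r-1) + p(0) r + q(0) = 0, i.e. r^2 + (p(0) - 1) r + q(0) = 0, i.e. r^2 - 5 r + 4 = 0.
Discriminant: (-5)^2 - 4(4) = 9, so r = (5 ± 3)/2.
Solving: r_1 = 4, r_2 = 1.

indicial: r^2 - 5 r + 4 = 0; roots r_1 = 4, r_2 = 1


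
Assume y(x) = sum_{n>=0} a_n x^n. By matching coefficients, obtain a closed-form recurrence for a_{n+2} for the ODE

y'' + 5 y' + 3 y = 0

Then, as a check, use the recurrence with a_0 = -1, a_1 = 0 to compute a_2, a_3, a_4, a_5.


Substitute y = sum_n a_n x^n.
y''(x) has coefficient (n+2)(n+1) a_{n+2} at x^n;
5 y'(x) has coefficient 5 (n+1) a_{n+1} at x^n;
3 y(x) has coefficient 3 a_n at x^n.
Matching x^n: (n+2)(n+1) a_{n+2} + 5 (n+1) a_{n+1} + 3 a_n = 0.
Thus a_{n+2} = [-5 (n+1) a_{n+1} - 3 a_n] / ((n+1)(n+2)).

Check with a_0 = -1, a_1 = 0 (apply the recurrence for n = 0, 1, 2, 3): a_0 = -1, a_1 = 0, a_2 = 3/2, a_3 = -5/2, a_4 = 11/4, a_5 = -19/8.

a_(n+2) = [-5 (n+1) a_(n+1) - 3 a_n] / ((n+1)(n+2)); check: a_0 = -1, a_1 = 0, a_2 = 3/2, a_3 = -5/2, a_4 = 11/4, a_5 = -19/8


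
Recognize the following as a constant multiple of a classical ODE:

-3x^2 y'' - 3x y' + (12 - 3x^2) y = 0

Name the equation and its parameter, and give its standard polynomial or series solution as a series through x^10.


All three coefficients share the factor -3; dividing through by -3 gives  x^2 y'' + x y' + (x^2 - 4) y = 0.
This matches the Bessel equation x^2 y'' + x y' + (x^2 - nu^2) y = 0 with nu^2 = 4, so nu = 2; the solution bounded at x = 0 is J_2(x).
Frobenius at x = 0: indicial roots ±nu; for r = nu the recurrence k(k + 2nu) c_k = -c_{k-2} gives the standard series J_nu(x) = sum_{k>=0} (-1)^k / (k! (k+nu)!) (x/2)^(2k+nu). Evaluate the first 5 terms:
  k = 0: (-1)^0 / (0! * 2! * 2^2) x^2 = 1/(1*2*4) x^2 = (1/8) x^2
  k = 1: (-1)^1 / (1! * 3! * 2^4) x^4 = -1/(1*6*16) x^4 = (-1/96) x^4
  k = 2: (-1)^2 / (2! * 4! * 2^6) x^6 = 1/(2*24*64) x^6 = (1/3072) x^6
  k = 3: (-1)^3 / (3! * 5! * 2^8) x^8 = -1/(6*120*256) x^8 = (-1/184320) x^8
  k = 4: (-1)^4 / (4! * 6! * 2^10) x^10 = 1/(24*720*1024) x^10 = (1/17694720) x^10
Hence J_2(x) = x^10/17694720 - x^8/184320 + x^6/3072 - x^4/96 + x^2/8 + ....

J_2(x); series = x^10/17694720 - x^8/184320 + x^6/3072 - x^4/96 + x^2/8


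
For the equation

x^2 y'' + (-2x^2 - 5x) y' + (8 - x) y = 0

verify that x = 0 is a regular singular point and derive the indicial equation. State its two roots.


Divide by x^2 to reach normal form y'' + P_1(x) y' + P_2(x) y = 0 with P_1(x) = -2 - 5/x and P_2(x) = -1/x + 8/x^2.
x = 0 is a singular point because the y'-coefficient -2 - 5/x has a pole at x = 0 and the y-coefficient -1/x + 8/x^2 has a pole at x = 0.
It is a regular singular point because x P_1(x) = p(x) = -2x - 5 and x^2 P_2(x) = q(x) = 8 - x are polynomials, hence analytic at x = 0.
p(0) = -5,  q(0) = 8.
Indicial equation: r(r-1) + p(0) r + q(0) = 0, i.e. r^2 + (p(0) - 1) r + q(0) = 0, i.e. r^2 - 6 r + 8 = 0.
Discriminant: (-6)^2 - 4(8) = 4, so r = (6 ± 2)/2.
Solving: r_1 = 4, r_2 = 2.

indicial: r^2 - 6 r + 8 = 0; roots r_1 = 4, r_2 = 2


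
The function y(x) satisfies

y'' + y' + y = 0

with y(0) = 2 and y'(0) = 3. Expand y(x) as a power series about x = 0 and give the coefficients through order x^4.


Ansatz: y(x) = sum_{n>=0} a_n x^n, so y'(x) = sum_{n>=1} n a_n x^(n-1) and y''(x) = sum_{n>=2} n(n-1) a_n x^(n-2).
Substitute into P(x) y'' + Q(x) y' + R(x) y = 0 with P(x) = 1, Q(x) = 1, R(x) = 1, and match powers of x.
Initial conditions: a_0 = 2, a_1 = 3.
Setting the coefficient of each power of x to zero and solving order by order (substituting the coefficients already found):
  x^0: 2 a_2 + a_1 + a_0 = 0  ->  2 a_2 = -a_1 - a_0 = -5  ->  a_2 = -5/2
  x^1: 6 a_3 + 2 a_2 + a_1 = 0  ->  6 a_3 = -2 a_2 - a_1 = 2  ->  a_3 = 1/3
  x^2: 12 a_4 + 3 a_3 + a_2 = 0  ->  12 a_4 = -3 a_3 - a_2 = 3/2  ->  a_4 = 1/8
Truncated series: y(x) = 2 + 3 x - (5/2) x^2 + (1/3) x^3 + (1/8) x^4 + O(x^5).

a_0 = 2; a_1 = 3; a_2 = -5/2; a_3 = 1/3; a_4 = 1/8


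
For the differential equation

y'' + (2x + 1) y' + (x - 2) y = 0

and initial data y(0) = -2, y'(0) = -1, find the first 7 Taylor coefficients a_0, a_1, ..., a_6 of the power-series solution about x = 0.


Ansatz: y(x) = sum_{n>=0} a_n x^n, so y'(x) = sum_{n>=1} n a_n x^(n-1) and y''(x) = sum_{n>=2} n(n-1) a_n x^(n-2).
Substitute into P(x) y'' + Q(x) y' + R(x) y = 0 with P(x) = 1, Q(x) = 2x + 1, R(x) = x - 2, and match powers of x.
Initial conditions: a_0 = -2, a_1 = -1.
Setting the coefficient of each power of x to zero and solving order by order (substituting the coefficients already found):
  x^0: 2 a_2 + a_1 - 2 a_0 = 0  ->  2 a_2 = -a_1 + 2 a_0 = -3  ->  a_2 = -3/2
  x^1: 6 a_3 + 2 a_2 + a_0 = 0  ->  6 a_3 = -2 a_2 - a_0 = 5  ->  a_3 = 5/6
  x^2: 12 a_4 + 3 a_3 + 2 a_2 + a_1 = 0  ->  12 a_4 = -3 a_3 - 2 a_2 - a_1 = 3/2  ->  a_4 = 1/8
  x^3: 20 a_5 + 4 a_4 + 4 a_3 + a_2 = 0  ->  20 a_5 = -4 a_4 - 4 a_3 - a_2 = -7/3  ->  a_5 = -7/60
  x^4: 30 a_6 + 5 a_5 + 6 a_4 + a_3 = 0  ->  30 a_6 = -5 a_5 - 6 a_4 - a_3 = -1  ->  a_6 = -1/30
Truncated series: y(x) = -2 - x - (3/2) x^2 + (5/6) x^3 + (1/8) x^4 - (7/60) x^5 - (1/30) x^6 + O(x^7).

a_0 = -2; a_1 = -1; a_2 = -3/2; a_3 = 5/6; a_4 = 1/8; a_5 = -7/60; a_6 = -1/30


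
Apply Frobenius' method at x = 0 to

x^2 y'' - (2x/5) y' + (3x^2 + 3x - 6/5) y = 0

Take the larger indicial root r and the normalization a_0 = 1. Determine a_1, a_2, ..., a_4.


Write in Frobenius form y'' + (p(x)/x) y' + (q(x)/x^2) y = 0:
  p(x) = -2/5,  q(x) = 3x^2 + 3x - 6/5.
Indicial equation: r(r-1) + (-2/5) r + (-6/5) = 0 -> roots r_1 = 2, r_2 = -3/5.
Take r = r_1 = 2. Let y(x) = x^r sum_{n>=0} a_n x^n with a_0 = 1.
Substitute y = x^r sum a_n x^n and match x^{r+n}. The recurrence is
  D(n) a_n + 3 a_{n-1} + 3 a_{n-2} = 0,  where D(n) = (r+n)(r+n-1) + (-2/5)(r+n) + (-6/5).
  a_n = [-3 a_{n-1} - 3 a_{n-2}] / D(n).
Since the indicial polynomial factors as (r - r_1)(r - r_2), D(n) = (r_1 + n - r_1)(r_1 + n - r_2) = n(n + 13/5).
Evaluating step by step (a_0 = 1):
  n = 1: D(1) = 1(1 + 13/5) = 18/5; numerator = -3(1) = -3; a_1 = (-3)/(18/5) = -5/6
  n = 2: D(2) = 2(2 + 13/5) = 46/5; numerator = -3(-5/6) - 3(1) = -1/2; a_2 = (-1/2)/(46/5) = -5/92
  n = 3: D(3) = 3(3 + 13/5) = 84/5; numerator = -3(-5/92) - 3(-5/6) = 245/92; a_3 = (245/92)/(84/5) = 175/1104
  n = 4: D(4) = 4(4 + 13/5) = 132/5; numerator = -3(175/1104) - 3(-5/92) = -5/16; a_4 = (-5/16)/(132/5) = -25/2112

r = 2; a_0 = 1; a_1 = -5/6; a_2 = -5/92; a_3 = 175/1104; a_4 = -25/2112


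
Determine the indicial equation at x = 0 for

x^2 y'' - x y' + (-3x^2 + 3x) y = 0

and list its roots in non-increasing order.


Divide by x^2 to reach normal form y'' + P_1(x) y' + P_2(x) y = 0 with P_1(x) = -1/x and P_2(x) = -3 + 3/x.
x = 0 is a singular point because the y'-coefficient -1/x has a pole at x = 0 and the y-coefficient -3 + 3/x has a pole at x = 0.
It is a regular singular point because x P_1(x) = p(x) = -1 and x^2 P_2(x) = q(x) = -3x^2 + 3x are polynomials, hence analytic at x = 0.
p(0) = -1,  q(0) = 0.
Indicial equation: r(r-1) + p(0) r + q(0) = 0, i.e. r^2 + (p(0) - 1) r + q(0) = 0, i.e. r^2 - 2 r = 0.
Discriminant: (-2)^2 - 4(0) = 4, so r = (2 ± 2)/2.
Solving: r_1 = 2, r_2 = 0.

indicial: r^2 - 2 r = 0; roots r_1 = 2, r_2 = 0


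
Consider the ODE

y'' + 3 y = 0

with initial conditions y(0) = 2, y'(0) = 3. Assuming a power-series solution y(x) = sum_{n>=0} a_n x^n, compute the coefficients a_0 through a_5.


Ansatz: y(x) = sum_{n>=0} a_n x^n, so y'(x) = sum_{n>=1} n a_n x^(n-1) and y''(x) = sum_{n>=2} n(n-1) a_n x^(n-2).
Substitute into P(x) y'' + Q(x) y' + R(x) y = 0 with P(x) = 1, Q(x) = 0, R(x) = 3, and match powers of x.
Initial conditions: a_0 = 2, a_1 = 3.
Setting the coefficient of each power of x to zero and solving order by order (substituting the coefficients already found):
  x^0: 2 a_2 + 3 a_0 = 0  ->  2 a_2 = -3 a_0 = -6  ->  a_2 = -3
  x^1: 6 a_3 + 3 a_1 = 0  ->  6 a_3 = -3 a_1 = -9  ->  a_3 = -3/2
  x^2: 12 a_4 + 3 a_2 = 0  ->  12 a_4 = -3 a_2 = 9  ->  a_4 = 3/4
  x^3: 20 a_5 + 3 a_3 = 0  ->  20 a_5 = -3 a_3 = 9/2  ->  a_5 = 9/40
Truncated series: y(x) = 2 + 3 x - 3 x^2 - (3/2) x^3 + (3/4) x^4 + (9/40) x^5 + O(x^6).

a_0 = 2; a_1 = 3; a_2 = -3; a_3 = -3/2; a_4 = 3/4; a_5 = 9/40


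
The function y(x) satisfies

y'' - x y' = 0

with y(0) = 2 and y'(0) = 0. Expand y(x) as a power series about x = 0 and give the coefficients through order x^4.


Ansatz: y(x) = sum_{n>=0} a_n x^n, so y'(x) = sum_{n>=1} n a_n x^(n-1) and y''(x) = sum_{n>=2} n(n-1) a_n x^(n-2).
Substitute into P(x) y'' + Q(x) y' + R(x) y = 0 with P(x) = 1, Q(x) = -x, R(x) = 0, and match powers of x.
Initial conditions: a_0 = 2, a_1 = 0.
Setting the coefficient of each power of x to zero and solving order by order (substituting the coefficients already found):
  x^0: 2 a_2 = 0  ->  a_2 = 0
  x^1: 6 a_3 - a_1 = 0  ->  6 a_3 = a_1 = 0  ->  a_3 = 0
  x^2: 12 a_4 - 2 a_2 = 0  ->  12 a_4 = 2 a_2 = 0  ->  a_4 = 0
Truncated series: y(x) = 2 + O(x^5).

a_0 = 2; a_1 = 0; a_2 = 0; a_3 = 0; a_4 = 0


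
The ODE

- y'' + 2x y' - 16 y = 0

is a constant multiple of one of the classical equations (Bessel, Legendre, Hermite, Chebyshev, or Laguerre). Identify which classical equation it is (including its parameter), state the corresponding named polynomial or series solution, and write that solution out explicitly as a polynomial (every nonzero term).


All three coefficients share the factor -1; dividing through by -1 gives  y'' - 2x y' + 16 y = 0.
This matches the Hermite equation y'' - 2x y' + 2n y = 0 with 2n = 16, so n = 8; the polynomial solution is H_8(x).
With y = sum_k a_k x^k, matching x^k gives (k+2)(k+1) a_{k+2} = 2(k - n) a_k = 2(k - 8) a_k. The right side vanishes at k = 8, so the series with the parity of 8 terminates at degree 8.
Standard normalization: leading coefficient of H_n is 2^n, so a_8 = 2^8 = 256. Work downward with a_k = (k+1)(k+2) a_{k+2} / (2(k - n)):
  a_6 = (7)(8)(256) / (2(6 - 8)) = 14336/(-4) = -3584
  a_4 = (5)(6)(-3584) / (2(4 - 8)) = -107520/(-8) = 13440
  a_2 = (3)(4)(13440) / (2(2 - 8)) = 161280/(-12) = -13440
  a_0 = (1)(2)(-13440) / (2(0 - 8)) = -26880/(-16) = 1680
Hence H_8(x) = 256 x^8 - 3584 x^6 + 13440 x^4 - 13440 x^2 + 1680.

H_8(x); series = 256 x^8 - 3584 x^6 + 13440 x^4 - 13440 x^2 + 1680


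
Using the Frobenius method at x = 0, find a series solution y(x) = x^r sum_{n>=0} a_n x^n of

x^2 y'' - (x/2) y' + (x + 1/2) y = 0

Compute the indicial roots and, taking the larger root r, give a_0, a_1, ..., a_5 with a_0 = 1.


Write in Frobenius form y'' + (p(x)/x) y' + (q(x)/x^2) y = 0:
  p(x) = -1/2,  q(x) = x + 1/2.
Indicial equation: r(r-1) + (-1/2) r + (1/2) = 0 -> roots r_1 = 1, r_2 = 1/2.
Take r = r_1 = 1. Let y(x) = x^r sum_{n>=0} a_n x^n with a_0 = 1.
Substitute y = x^r sum a_n x^n and match x^{r+n}. The recurrence is
  D(n) a_n + 1 a_{n-1} = 0,  where D(n) = (r+n)(r+n-1) + (-1/2)(r+n) + (1/2).
  a_n = -1 / D(n) * a_{n-1}.
Since the indicial polynomial factors as (r - r_1)(r - r_2), D(n) = (r_1 + n - r_1)(r_1 + n - r_2) = n(n + 1/2).
Evaluating step by step (a_0 = 1):
  n = 1: D(1) = 1(1 + 1/2) = 3/2; numerator = -1(1) = -1; a_1 = (-1)/(3/2) = -2/3
  n = 2: D(2) = 2(2 + 1/2) = 5; numerator = -1(-2/3) = 2/3; a_2 = (2/3)/(5) = 2/15
  n = 3: D(3) = 3(3 + 1/2) = 21/2; numerator = -1(2/15) = -2/15; a_3 = (-2/15)/(21/2) = -4/315
  n = 4: D(4) = 4(4 + 1/2) = 18; numerator = -1(-4/315) = 4/315; a_4 = (4/315)/(18) = 2/2835
  n = 5: D(5) = 5(5 + 1/2) = 55/2; numerator = -1(2/2835) = -2/2835; a_5 = (-2/2835)/(55/2) = -4/155925

r = 1; a_0 = 1; a_1 = -2/3; a_2 = 2/15; a_3 = -4/315; a_4 = 2/2835; a_5 = -4/155925


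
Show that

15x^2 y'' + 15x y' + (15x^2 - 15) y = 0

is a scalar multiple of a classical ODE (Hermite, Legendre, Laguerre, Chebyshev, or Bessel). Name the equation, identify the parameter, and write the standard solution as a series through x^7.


All three coefficients share the factor 15; dividing through by 15 gives  x^2 y'' + x y' + (x^2 - 1) y = 0.
This matches the Bessel equation x^2 y'' + x y' + (x^2 - nu^2) y = 0 with nu^2 = 1, so nu = 1; the solution bounded at x = 0 is J_1(x).
Frobenius at x = 0: indicial roots ±nu; for r = nu the recurrence k(k + 2nu) c_k = -c_{k-2} gives the standard series J_nu(x) = sum_{k>=0} (-1)^k / (k! (k+nu)!) (x/2)^(2k+nu). Evaluate the first 4 terms:
  k = 0: (-1)^0 / (0! * 1! * 2^1) x^1 = 1/(1*1*2) x^1 = (1/2) x^1
  k = 1: (-1)^1 / (1! * 2! * 2^3) x^3 = -1/(1*2*8) x^3 = (-1/16) x^3
  k = 2: (-1)^2 / (2! * 3! * 2^5) x^5 = 1/(2*6*32) x^5 = (1/384) x^5
  k = 3: (-1)^3 / (3! * 4! * 2^7) x^7 = -1/(6*24*128) x^7 = (-1/18432) x^7
Hence J_1(x) = -x^7/18432 + x^5/384 - x^3/16 + x/2 + ....

J_1(x); series = -x^7/18432 + x^5/384 - x^3/16 + x/2


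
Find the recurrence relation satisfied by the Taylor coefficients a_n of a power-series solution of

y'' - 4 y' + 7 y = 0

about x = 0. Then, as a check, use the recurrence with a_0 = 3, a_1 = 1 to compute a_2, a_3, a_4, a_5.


Substitute y = sum_n a_n x^n.
y''(x) has coefficient (n+2)(n+1) a_{n+2} at x^n;
-4 y'(x) has coefficient -4 (n+1) a_{n+1} at x^n;
7 y(x) has coefficient 7 a_n at x^n.
Matching x^n: (n+2)(n+1) a_{n+2} - 4 (n+1) a_{n+1} + 7 a_n = 0.
Thus a_{n+2} = [4 (n+1) a_{n+1} - 7 a_n] / ((n+1)(n+2)).

Check with a_0 = 3, a_1 = 1 (apply the recurrence for n = 0, 1, 2, 3): a_0 = 3, a_1 = 1, a_2 = -17/2, a_3 = -25/2, a_4 = -181/24, a_5 = -199/120.

a_(n+2) = [4 (n+1) a_(n+1) - 7 a_n] / ((n+1)(n+2)); check: a_0 = 3, a_1 = 1, a_2 = -17/2, a_3 = -25/2, a_4 = -181/24, a_5 = -199/120


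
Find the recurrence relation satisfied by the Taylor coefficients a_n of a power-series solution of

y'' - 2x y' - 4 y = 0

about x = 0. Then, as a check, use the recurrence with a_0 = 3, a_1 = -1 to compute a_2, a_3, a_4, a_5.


Substitute y = sum_n a_n x^n.
y''(x) has coefficient (n+2)(n+1) a_{n+2} at x^n;
-2 x y'(x) has coefficient -2 n a_n at x^n (shift);
-4 y(x) has coefficient -4 a_n at x^n.
Matching x^n: (n+2)(n+1) a_{n+2} + (-2n - 4) a_n = 0.
Thus a_{n+2} = (2n + 4) / ((n+1)(n+2)) * a_n.

Check with a_0 = 3, a_1 = -1 (apply the recurrence for n = 0, 1, 2, 3): a_0 = 3, a_1 = -1, a_2 = 6, a_3 = -1, a_4 = 4, a_5 = -1/2.

a_(n+2) = (2n + 4) / ((n+1)(n+2)) * a_n; check: a_0 = 3, a_1 = -1, a_2 = 6, a_3 = -1, a_4 = 4, a_5 = -1/2


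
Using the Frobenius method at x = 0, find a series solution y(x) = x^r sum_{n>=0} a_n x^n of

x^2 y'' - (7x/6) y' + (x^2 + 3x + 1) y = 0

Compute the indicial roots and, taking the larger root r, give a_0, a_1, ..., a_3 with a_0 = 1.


Write in Frobenius form y'' + (p(x)/x) y' + (q(x)/x^2) y = 0:
  p(x) = -7/6,  q(x) = x^2 + 3x + 1.
Indicial equation: r(r-1) + (-7/6) r + (1) = 0 -> roots r_1 = 3/2, r_2 = 2/3.
Take r = r_1 = 3/2. Let y(x) = x^r sum_{n>=0} a_n x^n with a_0 = 1.
Substitute y = x^r sum a_n x^n and match x^{r+n}. The recurrence is
  D(n) a_n + 3 a_{n-1} + 1 a_{n-2} = 0,  where D(n) = (r+n)(r+n-1) + (-7/6)(r+n) + (1).
  a_n = [-3 a_{n-1} - 1 a_{n-2}] / D(n).
Since the indicial polynomial factors as (r - r_1)(r - r_2), D(n) = (r_1 + n - r_1)(r_1 + n - r_2) = n(n + 5/6).
Evaluating step by step (a_0 = 1):
  n = 1: D(1) = 1(1 + 5/6) = 11/6; numerator = -3(1) = -3; a_1 = (-3)/(11/6) = -18/11
  n = 2: D(2) = 2(2 + 5/6) = 17/3; numerator = -3(-18/11) - 1(1) = 43/11; a_2 = (43/11)/(17/3) = 129/187
  n = 3: D(3) = 3(3 + 5/6) = 23/2; numerator = -3(129/187) - 1(-18/11) = -81/187; a_3 = (-81/187)/(23/2) = -162/4301

r = 3/2; a_0 = 1; a_1 = -18/11; a_2 = 129/187; a_3 = -162/4301


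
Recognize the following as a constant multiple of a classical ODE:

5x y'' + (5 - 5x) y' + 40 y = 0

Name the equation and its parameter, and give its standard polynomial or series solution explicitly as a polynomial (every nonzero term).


All three coefficients share the factor 5; dividing through by 5 gives  x y'' + (1 - x) y' + 8 y = 0.
This matches the Laguerre equation x y'' + (1 - x) y' + n y = 0 with n = 8; the polynomial solution is L_8(x).
With y = sum_k a_k x^k, matching x^k gives (k+1)k a_{k+1} + (k+1) a_{k+1} - k a_k + n a_k = 0, i.e. (k+1)^2 a_{k+1} = (k - n) a_k = (k - 8) a_k. The right side vanishes at k = 8, so the series terminates at degree 8.
Standard normalization L_n(0) = 1 gives a_0 = 1. Work upward with a_{k+1} = (k - 8) a_k / (k+1)^2:
  a_1 = (0 - 8)(1) / 1^2 = -8/1 = -8
  a_2 = (1 - 8)(-8) / 2^2 = 56/4 = 14
  a_3 = (2 - 8)(14) / 3^2 = -84/9 = -28/3
  a_4 = (3 - 8)(-28/3) / 4^2 = (140/3)/16 = 35/12
  a_5 = (4 - 8)(35/12) / 5^2 = (-35/3)/25 = -7/15
  a_6 = (5 - 8)(-7/15) / 6^2 = (7/5)/36 = 7/180
  a_7 = (6 - 8)(7/180) / 7^2 = (-7/90)/49 = -1/630
  a_8 = (7 - 8)(-1/630) / 8^2 = (1/630)/64 = 1/40320
Hence L_8(x) = x^8/40320 - x^7/630 + 7 x^6/180 - 7 x^5/15 + 35 x^4/12 - 28 x^3/3 + 14 x^2 - 8 x + 1.

L_8(x); series = x^8/40320 - x^7/630 + 7 x^6/180 - 7 x^5/15 + 35 x^4/12 - 28 x^3/3 + 14 x^2 - 8 x + 1


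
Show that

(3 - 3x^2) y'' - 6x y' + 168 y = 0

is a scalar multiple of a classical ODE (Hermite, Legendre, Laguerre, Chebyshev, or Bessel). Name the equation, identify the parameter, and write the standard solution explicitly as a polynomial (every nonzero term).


All three coefficients share the factor 3; dividing through by 3 gives  (1 - x^2) y'' - 2x y' + 56 y = 0.
This matches the Legendre equation (1 - x^2) y'' - 2x y' + n(n+1) y = 0 (note the -2x y' term) with n(n+1) = 56, so n = 7; the polynomial solution is P_7(x).
With y = sum_k a_k x^k, matching x^k gives (k+2)(k+1) a_{k+2} = [k(k+1) - n(n+1)] a_k = (k - 7)(k + 8) a_k. The right side vanishes at k = 7, so the series with the parity of 7 terminates at degree 7.
Standard normalization (P_n(1) = 1): leading coefficient (2n)!/(2^n (n!)^2) = 87178291200/(128*25401600) = 429/16, so a_7 = 429/16. Work downward with a_k = (k+1)(k+2) a_{k+2} / ((k - 7)(k + 8)):
  a_5 = (6)(7)(429/16) / ((5 - 7)(5 + 8)) = (9009/8)/(-26) = -693/16
  a_3 = (4)(5)(-693/16) / ((3 - 7)(3 + 8)) = (-3465/4)/(-44) = 315/16
  a_1 = (2)(3)(315/16) / ((1 - 7)(1 + 8)) = (945/8)/(-54) = -35/16
Hence P_7(x) = 429 x^7/16 - 693 x^5/16 + 315 x^3/16 - 35 x/16.

P_7(x); series = 429 x^7/16 - 693 x^5/16 + 315 x^3/16 - 35 x/16


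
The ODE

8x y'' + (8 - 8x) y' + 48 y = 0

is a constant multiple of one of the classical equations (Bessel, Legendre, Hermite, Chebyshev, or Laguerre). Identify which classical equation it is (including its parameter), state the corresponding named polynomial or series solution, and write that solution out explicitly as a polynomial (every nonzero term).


All three coefficients share the factor 8; dividing through by 8 gives  x y'' + (1 - x) y' + 6 y = 0.
This matches the Laguerre equation x y'' + (1 - x) y' + n y = 0 with n = 6; the polynomial solution is L_6(x).
With y = sum_k a_k x^k, matching x^k gives (k+1)k a_{k+1} + (k+1) a_{k+1} - k a_k + n a_k = 0, i.e. (k+1)^2 a_{k+1} = (k - n) a_k = (k - 6) a_k. The right side vanishes at k = 6, so the series terminates at degree 6.
Standard normalization L_n(0) = 1 gives a_0 = 1. Work upward with a_{k+1} = (k - 6) a_k / (k+1)^2:
  a_1 = (0 - 6)(1) / 1^2 = -6/1 = -6
  a_2 = (1 - 6)(-6) / 2^2 = 30/4 = 15/2
  a_3 = (2 - 6)(15/2) / 3^2 = -30/9 = -10/3
  a_4 = (3 - 6)(-10/3) / 4^2 = 10/16 = 5/8
  a_5 = (4 - 6)(5/8) / 5^2 = (-5/4)/25 = -1/20
  a_6 = (5 - 6)(-1/20) / 6^2 = (1/20)/36 = 1/720
Hence L_6(x) = x^6/720 - x^5/20 + 5 x^4/8 - 10 x^3/3 + 15 x^2/2 - 6 x + 1.

L_6(x); series = x^6/720 - x^5/20 + 5 x^4/8 - 10 x^3/3 + 15 x^2/2 - 6 x + 1


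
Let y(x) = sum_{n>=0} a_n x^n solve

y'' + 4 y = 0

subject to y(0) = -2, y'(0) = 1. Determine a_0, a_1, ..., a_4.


Ansatz: y(x) = sum_{n>=0} a_n x^n, so y'(x) = sum_{n>=1} n a_n x^(n-1) and y''(x) = sum_{n>=2} n(n-1) a_n x^(n-2).
Substitute into P(x) y'' + Q(x) y' + R(x) y = 0 with P(x) = 1, Q(x) = 0, R(x) = 4, and match powers of x.
Initial conditions: a_0 = -2, a_1 = 1.
Setting the coefficient of each power of x to zero and solving order by order (substituting the coefficients already found):
  x^0: 2 a_2 + 4 a_0 = 0  ->  2 a_2 = -4 a_0 = 8  ->  a_2 = 4
  x^1: 6 a_3 + 4 a_1 = 0  ->  6 a_3 = -4 a_1 = -4  ->  a_3 = -2/3
  x^2: 12 a_4 + 4 a_2 = 0  ->  12 a_4 = -4 a_2 = -16  ->  a_4 = -4/3
Truncated series: y(x) = -2 + x + 4 x^2 - (2/3) x^3 - (4/3) x^4 + O(x^5).

a_0 = -2; a_1 = 1; a_2 = 4; a_3 = -2/3; a_4 = -4/3


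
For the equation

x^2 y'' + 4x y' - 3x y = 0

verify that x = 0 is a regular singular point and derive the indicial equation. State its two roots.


Divide by x^2 to reach normal form y'' + P_1(x) y' + P_2(x) y = 0 with P_1(x) = 4/x and P_2(x) = -3/x.
x = 0 is a singular point because the y'-coefficient 4/x has a pole at x = 0 and the y-coefficient -3/x has a pole at x = 0.
It is a regular singular point because x P_1(x) = p(x) = 4 and x^2 P_2(x) = q(x) = -3x are polynomials, hence analytic at x = 0.
p(0) = 4,  q(0) = 0.
Indicial equation: r(r-1) + p(0) r + q(0) = 0, i.e. r^2 + (p(0) - 1) r + q(0) = 0, i.e. r^2 + 3 r = 0.
Discriminant: (3)^2 - 4(0) = 9, so r = (-3 ± 3)/2.
Solving: r_1 = 0, r_2 = -3.

indicial: r^2 + 3 r = 0; roots r_1 = 0, r_2 = -3


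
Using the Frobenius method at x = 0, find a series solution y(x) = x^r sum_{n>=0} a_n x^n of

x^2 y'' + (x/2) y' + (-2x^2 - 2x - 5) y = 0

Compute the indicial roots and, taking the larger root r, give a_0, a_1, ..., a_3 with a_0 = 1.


Write in Frobenius form y'' + (p(x)/x) y' + (q(x)/x^2) y = 0:
  p(x) = 1/2,  q(x) = -2x^2 - 2x - 5.
Indicial equation: r(r-1) + (1/2) r + (-5) = 0 -> roots r_1 = 5/2, r_2 = -2.
Take r = r_1 = 5/2. Let y(x) = x^r sum_{n>=0} a_n x^n with a_0 = 1.
Substitute y = x^r sum a_n x^n and match x^{r+n}. The recurrence is
  D(n) a_n - 2 a_{n-1} - 2 a_{n-2} = 0,  where D(n) = (r+n)(r+n-1) + (1/2)(r+n) + (-5).
  a_n = [2 a_{n-1} + 2 a_{n-2}] / D(n).
Since the indicial polynomial factors as (r - r_1)(r - r_2), D(n) = (r_1 + n - r_1)(r_1 + n - r_2) = n(n + 9/2).
Evaluating step by step (a_0 = 1):
  n = 1: D(1) = 1(1 + 9/2) = 11/2; numerator = 2(1) = 2; a_1 = (2)/(11/2) = 4/11
  n = 2: D(2) = 2(2 + 9/2) = 13; numerator = 2(4/11) + 2(1) = 30/11; a_2 = (30/11)/(13) = 30/143
  n = 3: D(3) = 3(3 + 9/2) = 45/2; numerator = 2(30/143) + 2(4/11) = 164/143; a_3 = (164/143)/(45/2) = 328/6435

r = 5/2; a_0 = 1; a_1 = 4/11; a_2 = 30/143; a_3 = 328/6435


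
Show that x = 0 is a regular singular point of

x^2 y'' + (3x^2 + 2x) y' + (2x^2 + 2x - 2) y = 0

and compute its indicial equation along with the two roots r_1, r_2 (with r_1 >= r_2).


Divide by x^2 to reach normal form y'' + P_1(x) y' + P_2(x) y = 0 with P_1(x) = 3 + 2/x and P_2(x) = 2 + 2/x - 2/x^2.
x = 0 is a singular point because the y'-coefficient 3 + 2/x has a pole at x = 0 and the y-coefficient 2 + 2/x - 2/x^2 has a pole at x = 0.
It is a regular singular point because x P_1(x) = p(x) = 3x + 2 and x^2 P_2(x) = q(x) = 2x^2 + 2x - 2 are polynomials, hence analytic at x = 0.
p(0) = 2,  q(0) = -2.
Indicial equation: r(r-1) + p(0) r + q(0) = 0, i.e. r^2 + (p(0) - 1) r + q(0) = 0, i.e. r^2 + 1 r - 2 = 0.
Discriminant: (1)^2 - 4(-2) = 9, so r = (-1 ± 3)/2.
Solving: r_1 = 1, r_2 = -2.

indicial: r^2 + 1 r - 2 = 0; roots r_1 = 1, r_2 = -2


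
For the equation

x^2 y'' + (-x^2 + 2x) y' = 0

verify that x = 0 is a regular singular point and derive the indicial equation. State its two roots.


Divide by x^2 to reach normal form y'' + P_1(x) y' + P_2(x) y = 0 with P_1(x) = -1 + 2/x and P_2(x) = 0.
x = 0 is a singular point because the y'-coefficient -1 + 2/x has a pole at x = 0.
It is a regular singular point because x P_1(x) = p(x) = 2 - x and x^2 P_2(x) = q(x) = 0 are polynomials, hence analytic at x = 0.
p(0) = 2,  q(0) = 0.
Indicial equation: r(r-1) + p(0) r + q(0) = 0, i.e. r^2 + (p(0) - 1) r + q(0) = 0, i.e. r^2 + 1 r = 0.
Discriminant: (1)^2 - 4(0) = 1, so r = (-1 ± 1)/2.
Solving: r_1 = 0, r_2 = -1.

indicial: r^2 + 1 r = 0; roots r_1 = 0, r_2 = -1


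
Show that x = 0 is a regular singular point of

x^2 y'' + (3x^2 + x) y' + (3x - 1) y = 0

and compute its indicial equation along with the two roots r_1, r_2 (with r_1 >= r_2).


Divide by x^2 to reach normal form y'' + P_1(x) y' + P_2(x) y = 0 with P_1(x) = 3 + 1/x and P_2(x) = 3/x - 1/x^2.
x = 0 is a singular point because the y'-coefficient 3 + 1/x has a pole at x = 0 and the y-coefficient 3/x - 1/x^2 has a pole at x = 0.
It is a regular singular point because x P_1(x) = p(x) = 3x + 1 and x^2 P_2(x) = q(x) = 3x - 1 are polynomials, hence analytic at x = 0.
p(0) = 1,  q(0) = -1.
Indicial equation: r(r-1) + p(0) r + q(0) = 0, i.e. r^2 + (p(0) - 1) r + q(0) = 0, i.e. r^2 - 1 = 0.
Discriminant: (0)^2 - 4(-1) = 4, so r = (0 ± 2)/2.
Solving: r_1 = 1, r_2 = -1.

indicial: r^2 - 1 = 0; roots r_1 = 1, r_2 = -1


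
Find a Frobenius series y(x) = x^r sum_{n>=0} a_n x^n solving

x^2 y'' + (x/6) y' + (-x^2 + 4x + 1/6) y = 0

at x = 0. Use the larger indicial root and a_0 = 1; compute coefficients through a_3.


Write in Frobenius form y'' + (p(x)/x) y' + (q(x)/x^2) y = 0:
  p(x) = 1/6,  q(x) = -x^2 + 4x + 1/6.
Indicial equation: r(r-1) + (1/6) r + (1/6) = 0 -> roots r_1 = 1/2, r_2 = 1/3.
Take r = r_1 = 1/2. Let y(x) = x^r sum_{n>=0} a_n x^n with a_0 = 1.
Substitute y = x^r sum a_n x^n and match x^{r+n}. The recurrence is
  D(n) a_n + 4 a_{n-1} - 1 a_{n-2} = 0,  where D(n) = (r+n)(r+n-1) + (1/6)(r+n) + (1/6).
  a_n = [-4 a_{n-1} + 1 a_{n-2}] / D(n).
Since the indicial polynomial factors as (r - r_1)(r - r_2), D(n) = (r_1 + n - r_1)(r_1 + n - r_2) = n(n + 1/6).
Evaluating step by step (a_0 = 1):
  n = 1: D(1) = 1(1 + 1/6) = 7/6; numerator = -4(1) = -4; a_1 = (-4)/(7/6) = -24/7
  n = 2: D(2) = 2(2 + 1/6) = 13/3; numerator = -4(-24/7) + 1(1) = 103/7; a_2 = (103/7)/(13/3) = 309/91
  n = 3: D(3) = 3(3 + 1/6) = 19/2; numerator = -4(309/91) + 1(-24/7) = -1548/91; a_3 = (-1548/91)/(19/2) = -3096/1729

r = 1/2; a_0 = 1; a_1 = -24/7; a_2 = 309/91; a_3 = -3096/1729


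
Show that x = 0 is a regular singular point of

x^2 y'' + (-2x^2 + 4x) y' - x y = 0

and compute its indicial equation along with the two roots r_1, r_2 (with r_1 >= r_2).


Divide by x^2 to reach normal form y'' + P_1(x) y' + P_2(x) y = 0 with P_1(x) = -2 + 4/x and P_2(x) = -1/x.
x = 0 is a singular point because the y'-coefficient -2 + 4/x has a pole at x = 0 and the y-coefficient -1/x has a pole at x = 0.
It is a regular singular point because x P_1(x) = p(x) = 4 - 2x and x^2 P_2(x) = q(x) = -x are polynomials, hence analytic at x = 0.
p(0) = 4,  q(0) = 0.
Indicial equation: r(r-1) + p(0) r + q(0) = 0, i.e. r^2 + (p(0) - 1) r + q(0) = 0, i.e. r^2 + 3 r = 0.
Discriminant: (3)^2 - 4(0) = 9, so r = (-3 ± 3)/2.
Solving: r_1 = 0, r_2 = -3.

indicial: r^2 + 3 r = 0; roots r_1 = 0, r_2 = -3


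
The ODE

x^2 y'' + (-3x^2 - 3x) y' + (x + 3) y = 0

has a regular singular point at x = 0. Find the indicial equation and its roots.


Divide by x^2 to reach normal form y'' + P_1(x) y' + P_2(x) y = 0 with P_1(x) = -3 - 3/x and P_2(x) = 1/x + 3/x^2.
x = 0 is a singular point because the y'-coefficient -3 - 3/x has a pole at x = 0 and the y-coefficient 1/x + 3/x^2 has a pole at x = 0.
It is a regular singular point because x P_1(x) = p(x) = -3x - 3 and x^2 P_2(x) = q(x) = x + 3 are polynomials, hence analytic at x = 0.
p(0) = -3,  q(0) = 3.
Indicial equation: r(r-1) + p(0) r + q(0) = 0, i.e. r^2 + (p(0) - 1) r + q(0) = 0, i.e. r^2 - 4 r + 3 = 0.
Discriminant: (-4)^2 - 4(3) = 4, so r = (4 ± 2)/2.
Solving: r_1 = 3, r_2 = 1.

indicial: r^2 - 4 r + 3 = 0; roots r_1 = 3, r_2 = 1


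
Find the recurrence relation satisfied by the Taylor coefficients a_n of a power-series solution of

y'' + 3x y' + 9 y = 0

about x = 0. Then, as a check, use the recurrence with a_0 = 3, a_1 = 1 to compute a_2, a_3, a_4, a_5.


Substitute y = sum_n a_n x^n.
y''(x) has coefficient (n+2)(n+1) a_{n+2} at x^n;
3 x y'(x) has coefficient 3 n a_n at x^n (shift);
9 y(x) has coefficient 9 a_n at x^n.
Matching x^n: (n+2)(n+1) a_{n+2} + (3n + 9) a_n = 0.
Thus a_{n+2} = (-3n - 9) / ((n+1)(n+2)) * a_n.

Check with a_0 = 3, a_1 = 1 (apply the recurrence for n = 0, 1, 2, 3): a_0 = 3, a_1 = 1, a_2 = -27/2, a_3 = -2, a_4 = 135/8, a_5 = 9/5.

a_(n+2) = (-3n - 9) / ((n+1)(n+2)) * a_n; check: a_0 = 3, a_1 = 1, a_2 = -27/2, a_3 = -2, a_4 = 135/8, a_5 = 9/5


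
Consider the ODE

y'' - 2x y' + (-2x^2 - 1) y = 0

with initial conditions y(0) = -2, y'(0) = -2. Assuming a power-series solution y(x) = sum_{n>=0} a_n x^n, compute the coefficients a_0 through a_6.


Ansatz: y(x) = sum_{n>=0} a_n x^n, so y'(x) = sum_{n>=1} n a_n x^(n-1) and y''(x) = sum_{n>=2} n(n-1) a_n x^(n-2).
Substitute into P(x) y'' + Q(x) y' + R(x) y = 0 with P(x) = 1, Q(x) = -2x, R(x) = -2x^2 - 1, and match powers of x.
Initial conditions: a_0 = -2, a_1 = -2.
Setting the coefficient of each power of x to zero and solving order by order (substituting the coefficients already found):
  x^0: 2 a_2 - a_0 = 0  ->  2 a_2 = a_0 = -2  ->  a_2 = -1
  x^1: 6 a_3 - 3 a_1 = 0  ->  6 a_3 = 3 a_1 = -6  ->  a_3 = -1
  x^2: 12 a_4 - 5 a_2 - 2 a_0 = 0  ->  12 a_4 = 5 a_2 + 2 a_0 = -9  ->  a_4 = -3/4
  x^3: 20 a_5 - 7 a_3 - 2 a_1 = 0  ->  20 a_5 = 7 a_3 + 2 a_1 = -11  ->  a_5 = -11/20
  x^4: 30 a_6 - 9 a_4 - 2 a_2 = 0  ->  30 a_6 = 9 a_4 + 2 a_2 = -35/4  ->  a_6 = -7/24
Truncated series: y(x) = -2 - 2 x - x^2 - x^3 - (3/4) x^4 - (11/20) x^5 - (7/24) x^6 + O(x^7).

a_0 = -2; a_1 = -2; a_2 = -1; a_3 = -1; a_4 = -3/4; a_5 = -11/20; a_6 = -7/24
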